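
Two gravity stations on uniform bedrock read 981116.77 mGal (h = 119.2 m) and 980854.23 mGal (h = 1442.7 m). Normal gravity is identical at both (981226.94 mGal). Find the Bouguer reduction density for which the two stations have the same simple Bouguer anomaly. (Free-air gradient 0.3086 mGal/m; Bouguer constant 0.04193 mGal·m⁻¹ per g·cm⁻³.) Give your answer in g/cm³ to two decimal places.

Δg_obs = 980854.23 − 981116.77 = -262.54 mGal over Δh = 1442.7 − 119.2 = 1323.5 m
Equal Bouguer anomalies ⇒ Δg_obs + (0.3086 − 0.04193ρ)·Δh = 0
0.3086 − 0.04193ρ = −Δg_obs/Δh = 0.19837
ρ = (0.3086 − 0.19837) / 0.04193 = 2.63 g/cm³

2.63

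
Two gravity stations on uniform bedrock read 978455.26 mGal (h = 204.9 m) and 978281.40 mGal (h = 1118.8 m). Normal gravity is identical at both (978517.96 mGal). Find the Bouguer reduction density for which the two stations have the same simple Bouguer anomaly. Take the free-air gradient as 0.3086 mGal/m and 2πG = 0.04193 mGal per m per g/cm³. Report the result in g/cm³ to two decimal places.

2.82

Δg_obs = 978281.40 − 978455.26 = -173.86 mGal over Δh = 1118.8 − 204.9 = 913.9 m
Equal Bouguer anomalies ⇒ Δg_obs + (0.3086 − 0.04193ρ)·Δh = 0
0.3086 − 0.04193ρ = −Δg_obs/Δh = 0.19024
ρ = (0.3086 − 0.19024) / 0.04193 = 2.82 g/cm³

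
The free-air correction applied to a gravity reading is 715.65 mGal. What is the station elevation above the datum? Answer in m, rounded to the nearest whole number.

2319

h = 715.65 / 0.3086 = 2319.02 m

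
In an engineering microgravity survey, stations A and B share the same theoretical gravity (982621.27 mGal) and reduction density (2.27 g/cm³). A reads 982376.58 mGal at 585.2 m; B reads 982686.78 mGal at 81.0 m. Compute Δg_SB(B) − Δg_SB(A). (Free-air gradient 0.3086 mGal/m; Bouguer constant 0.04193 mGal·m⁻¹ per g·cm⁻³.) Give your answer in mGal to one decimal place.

Δg_SB(A) = 982376.58 − 982621.27 + 0.3086×585.2 − 0.04193×2.27×585.2 = -119.80 mGal
Δg_SB(B) = 982686.78 − 982621.27 + 0.3086×81.0 − 0.04193×2.27×81.0 = 82.80 mGal
Difference = 82.80 − (-119.80) = 202.60 mGal

202.6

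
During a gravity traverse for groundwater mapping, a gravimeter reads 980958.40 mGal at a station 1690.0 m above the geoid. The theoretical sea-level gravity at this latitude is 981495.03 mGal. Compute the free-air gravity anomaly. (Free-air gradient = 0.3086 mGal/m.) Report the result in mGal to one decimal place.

Free-air correction = 0.3086 × 1690.0 = 521.53 mGal
Free-air anomaly = 980958.40 − 981495.03 + (521.53) = -15.10 mGal

-15.1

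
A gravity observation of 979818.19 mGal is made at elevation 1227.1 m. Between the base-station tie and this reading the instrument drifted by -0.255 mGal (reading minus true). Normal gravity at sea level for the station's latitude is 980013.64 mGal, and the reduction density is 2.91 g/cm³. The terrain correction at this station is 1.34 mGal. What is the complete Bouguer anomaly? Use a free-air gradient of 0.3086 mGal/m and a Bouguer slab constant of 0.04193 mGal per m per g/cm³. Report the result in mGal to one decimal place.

Drift-corrected reading = 979818.19 − (-0.255) = 979818.445 mGal
Free-air correction = 0.3086 × 1227.1 = 378.68 mGal
Free-air anomaly = 979818.445 − 980013.64 + (378.68) = 183.485 mGal
Bouguer slab correction = 0.04193 × 2.91 × 1227.1 = 149.73 mGal
Simple Bouguer anomaly = 183.485 − (149.73) = 33.755 mGal
Complete Bouguer anomaly = 33.755 + 1.34 = 35.095 mGal

35.1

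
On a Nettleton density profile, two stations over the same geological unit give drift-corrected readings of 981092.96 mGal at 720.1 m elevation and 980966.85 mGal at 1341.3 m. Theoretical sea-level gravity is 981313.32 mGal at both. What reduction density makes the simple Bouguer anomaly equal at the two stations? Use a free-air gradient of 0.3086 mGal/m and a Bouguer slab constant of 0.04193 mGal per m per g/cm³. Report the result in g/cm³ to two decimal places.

Δg_obs = 980966.85 − 981092.96 = -126.11 mGal over Δh = 1341.3 − 720.1 = 621.2 m
Equal Bouguer anomalies ⇒ Δg_obs + (0.3086 − 0.04193ρ)·Δh = 0
0.3086 − 0.04193ρ = −Δg_obs/Δh = 0.20301
ρ = (0.3086 − 0.20301) / 0.04193 = 2.52 g/cm³

2.52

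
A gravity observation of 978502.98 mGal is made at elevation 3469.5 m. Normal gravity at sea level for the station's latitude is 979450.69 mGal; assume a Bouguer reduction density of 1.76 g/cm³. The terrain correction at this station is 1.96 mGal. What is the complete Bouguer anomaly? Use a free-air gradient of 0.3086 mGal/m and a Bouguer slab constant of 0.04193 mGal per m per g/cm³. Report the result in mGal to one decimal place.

-131.1

Free-air correction = 0.3086 × 3469.5 = 1070.69 mGal
Free-air anomaly = 978502.98 − 979450.69 + (1070.69) = 122.98 mGal
Bouguer slab correction = 0.04193 × 1.76 × 3469.5 = 256.04 mGal
Simple Bouguer anomaly = 122.98 − (256.04) = -133.06 mGal
Complete Bouguer anomaly = -133.06 + 1.96 = -131.10 mGal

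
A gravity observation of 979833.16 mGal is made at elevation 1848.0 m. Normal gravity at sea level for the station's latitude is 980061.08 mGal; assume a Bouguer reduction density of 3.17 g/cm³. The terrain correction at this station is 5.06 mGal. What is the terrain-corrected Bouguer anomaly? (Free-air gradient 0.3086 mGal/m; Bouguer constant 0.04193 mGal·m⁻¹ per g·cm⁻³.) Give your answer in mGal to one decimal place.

Free-air correction = 0.3086 × 1848.0 = 570.29 mGal
Free-air anomaly = 979833.16 − 980061.08 + (570.29) = 342.37 mGal
Bouguer slab correction = 0.04193 × 3.17 × 1848.0 = 245.63 mGal
Simple Bouguer anomaly = 342.37 − (245.63) = 96.74 mGal
Complete Bouguer anomaly = 96.74 + 5.06 = 101.80 mGal

101.8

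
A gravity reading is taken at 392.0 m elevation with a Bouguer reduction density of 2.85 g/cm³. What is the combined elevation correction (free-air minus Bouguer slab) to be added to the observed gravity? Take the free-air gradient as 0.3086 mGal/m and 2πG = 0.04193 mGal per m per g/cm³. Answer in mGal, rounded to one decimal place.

Combined gradient = 0.3086 − 0.04193 × 2.85 = 0.1890995 mGal/m
Combined elevation correction = 0.1890995 × 392.0 = 74.1 mGal

74.1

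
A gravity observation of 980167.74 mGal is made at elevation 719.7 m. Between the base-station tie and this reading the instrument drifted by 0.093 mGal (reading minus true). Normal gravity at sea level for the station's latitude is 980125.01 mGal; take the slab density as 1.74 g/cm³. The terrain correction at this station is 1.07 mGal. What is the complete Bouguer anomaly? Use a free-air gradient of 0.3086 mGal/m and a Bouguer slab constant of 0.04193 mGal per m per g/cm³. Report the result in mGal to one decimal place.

Drift-corrected reading = 980167.74 − (0.093) = 980167.647 mGal
Free-air correction = 0.3086 × 719.7 = 222.10 mGal
Free-air anomaly = 980167.647 − 980125.01 + (222.10) = 264.737 mGal
Bouguer slab correction = 0.04193 × 1.74 × 719.7 = 52.51 mGal
Simple Bouguer anomaly = 264.737 − (52.51) = 212.227 mGal
Complete Bouguer anomaly = 212.227 + 1.07 = 213.297 mGal

213.3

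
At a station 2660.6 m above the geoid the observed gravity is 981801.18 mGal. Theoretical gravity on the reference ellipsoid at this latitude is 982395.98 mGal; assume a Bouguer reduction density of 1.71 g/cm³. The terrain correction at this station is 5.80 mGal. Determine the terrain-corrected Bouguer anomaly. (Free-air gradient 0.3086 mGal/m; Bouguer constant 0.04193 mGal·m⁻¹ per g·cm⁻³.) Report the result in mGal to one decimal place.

Free-air correction = 0.3086 × 2660.6 = 821.06 mGal
Free-air anomaly = 981801.18 − 982395.98 + (821.06) = 226.26 mGal
Bouguer slab correction = 0.04193 × 1.71 × 2660.6 = 190.77 mGal
Simple Bouguer anomaly = 226.26 − (190.77) = 35.49 mGal
Complete Bouguer anomaly = 35.49 + 5.80 = 41.29 mGal

41.3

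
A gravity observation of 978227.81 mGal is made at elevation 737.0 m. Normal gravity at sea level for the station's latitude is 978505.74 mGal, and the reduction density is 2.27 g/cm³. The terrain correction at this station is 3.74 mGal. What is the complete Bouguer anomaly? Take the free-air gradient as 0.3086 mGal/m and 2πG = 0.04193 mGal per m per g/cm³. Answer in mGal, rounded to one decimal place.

-116.9

Free-air correction = 0.3086 × 737.0 = 227.44 mGal
Free-air anomaly = 978227.81 − 978505.74 + (227.44) = -50.49 mGal
Bouguer slab correction = 0.04193 × 2.27 × 737.0 = 70.15 mGal
Simple Bouguer anomaly = -50.49 − (70.15) = -120.64 mGal
Complete Bouguer anomaly = -120.64 + 3.74 = -116.90 mGal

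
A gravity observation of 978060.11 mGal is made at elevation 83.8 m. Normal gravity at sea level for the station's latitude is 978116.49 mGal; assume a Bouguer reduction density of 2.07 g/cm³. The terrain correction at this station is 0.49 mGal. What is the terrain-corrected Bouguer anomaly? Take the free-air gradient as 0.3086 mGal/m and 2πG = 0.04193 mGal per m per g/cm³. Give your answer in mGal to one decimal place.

-37.3

Free-air correction = 0.3086 × 83.8 = 25.86 mGal
Free-air anomaly = 978060.11 − 978116.49 + (25.86) = -30.52 mGal
Bouguer slab correction = 0.04193 × 2.07 × 83.8 = 7.27 mGal
Simple Bouguer anomaly = -30.52 − (7.27) = -37.79 mGal
Complete Bouguer anomaly = -37.79 + 0.49 = -37.30 mGal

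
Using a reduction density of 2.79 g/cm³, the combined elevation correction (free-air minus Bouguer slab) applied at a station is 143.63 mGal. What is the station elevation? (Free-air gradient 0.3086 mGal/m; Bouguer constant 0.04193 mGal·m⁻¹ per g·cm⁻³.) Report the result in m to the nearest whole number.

750

Combined gradient = 0.3086 − 0.04193 × 2.79 = 0.1916153 mGal/m
h = 143.63 / 0.1916153 = 749.57 m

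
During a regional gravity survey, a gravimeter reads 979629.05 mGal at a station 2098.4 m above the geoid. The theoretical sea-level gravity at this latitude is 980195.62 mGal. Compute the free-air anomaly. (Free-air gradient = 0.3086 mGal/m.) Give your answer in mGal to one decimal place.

Free-air correction = 0.3086 × 2098.4 = 647.57 mGal
Free-air anomaly = 979629.05 − 980195.62 + (647.57) = 81.00 mGal

81.0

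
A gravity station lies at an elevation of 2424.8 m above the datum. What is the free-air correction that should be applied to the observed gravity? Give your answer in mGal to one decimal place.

Free-air correction = 0.3086 × 2424.8 = 748.3 mGal

748.3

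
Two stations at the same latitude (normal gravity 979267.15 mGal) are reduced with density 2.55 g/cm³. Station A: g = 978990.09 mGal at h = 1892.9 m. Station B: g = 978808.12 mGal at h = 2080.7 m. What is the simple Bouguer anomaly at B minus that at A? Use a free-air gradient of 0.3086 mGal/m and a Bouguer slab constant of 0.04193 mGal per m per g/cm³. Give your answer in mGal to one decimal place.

Δg_SB(A) = 978990.09 − 979267.15 + 0.3086×1892.9 − 0.04193×2.55×1892.9 = 104.70 mGal
Δg_SB(B) = 978808.12 − 979267.15 + 0.3086×2080.7 − 0.04193×2.55×2080.7 = -39.40 mGal
Difference = -39.40 − (104.70) = -144.10 mGal

-144.1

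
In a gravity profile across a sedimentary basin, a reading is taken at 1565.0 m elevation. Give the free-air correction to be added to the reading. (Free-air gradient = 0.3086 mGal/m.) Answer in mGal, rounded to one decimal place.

483.0

Free-air correction = 0.3086 × 1565.0 = 483.0 mGal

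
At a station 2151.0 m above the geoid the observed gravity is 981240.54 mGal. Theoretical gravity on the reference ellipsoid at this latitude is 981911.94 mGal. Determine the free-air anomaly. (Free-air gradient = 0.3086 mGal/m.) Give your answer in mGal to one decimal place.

Free-air correction = 0.3086 × 2151.0 = 663.80 mGal
Free-air anomaly = 981240.54 − 981911.94 + (663.80) = -7.60 mGal

-7.6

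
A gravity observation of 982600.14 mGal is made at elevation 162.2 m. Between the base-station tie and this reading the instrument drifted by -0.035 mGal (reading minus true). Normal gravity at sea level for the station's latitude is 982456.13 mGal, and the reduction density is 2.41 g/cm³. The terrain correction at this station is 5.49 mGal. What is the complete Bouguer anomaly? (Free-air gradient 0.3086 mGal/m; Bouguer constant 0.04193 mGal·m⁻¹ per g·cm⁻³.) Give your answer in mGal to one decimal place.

183.2

Drift-corrected reading = 982600.14 − (-0.035) = 982600.175 mGal
Free-air correction = 0.3086 × 162.2 = 50.05 mGal
Free-air anomaly = 982600.175 − 982456.13 + (50.05) = 194.095 mGal
Bouguer slab correction = 0.04193 × 2.41 × 162.2 = 16.39 mGal
Simple Bouguer anomaly = 194.095 − (16.39) = 177.705 mGal
Complete Bouguer anomaly = 177.705 + 5.49 = 183.195 mGal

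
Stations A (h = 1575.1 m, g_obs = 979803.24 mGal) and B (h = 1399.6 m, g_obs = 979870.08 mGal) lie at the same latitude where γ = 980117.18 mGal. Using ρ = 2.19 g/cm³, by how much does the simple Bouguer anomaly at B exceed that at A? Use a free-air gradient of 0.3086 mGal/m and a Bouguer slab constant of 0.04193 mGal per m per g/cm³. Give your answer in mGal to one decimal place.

28.8

Δg_SB(A) = 979803.24 − 980117.18 + 0.3086×1575.1 − 0.04193×2.19×1575.1 = 27.50 mGal
Δg_SB(B) = 979870.08 − 980117.18 + 0.3086×1399.6 − 0.04193×2.19×1399.6 = 56.30 mGal
Difference = 56.30 − (27.50) = 28.80 mGal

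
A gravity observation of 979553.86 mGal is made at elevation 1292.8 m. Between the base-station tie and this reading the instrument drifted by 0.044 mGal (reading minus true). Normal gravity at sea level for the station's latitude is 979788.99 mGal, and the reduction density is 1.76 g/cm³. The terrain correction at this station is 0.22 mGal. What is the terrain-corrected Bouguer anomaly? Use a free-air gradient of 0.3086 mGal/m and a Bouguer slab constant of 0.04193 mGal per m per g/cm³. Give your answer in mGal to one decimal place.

68.6

Drift-corrected reading = 979553.86 − (0.044) = 979553.816 mGal
Free-air correction = 0.3086 × 1292.8 = 398.96 mGal
Free-air anomaly = 979553.816 − 979788.99 + (398.96) = 163.786 mGal
Bouguer slab correction = 0.04193 × 1.76 × 1292.8 = 95.40 mGal
Simple Bouguer anomaly = 163.786 − (95.40) = 68.386 mGal
Complete Bouguer anomaly = 68.386 + 0.22 = 68.606 mGal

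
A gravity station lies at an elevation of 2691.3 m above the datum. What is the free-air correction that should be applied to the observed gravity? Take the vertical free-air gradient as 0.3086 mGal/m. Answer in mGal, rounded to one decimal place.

830.5

Free-air correction = 0.3086 × 2691.3 = 830.5 mGal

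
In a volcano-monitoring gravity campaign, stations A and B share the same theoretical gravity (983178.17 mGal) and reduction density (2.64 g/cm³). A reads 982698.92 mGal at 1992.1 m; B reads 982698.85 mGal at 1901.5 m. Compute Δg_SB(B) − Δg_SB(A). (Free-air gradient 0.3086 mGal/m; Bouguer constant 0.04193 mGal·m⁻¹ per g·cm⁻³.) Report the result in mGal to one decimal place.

Δg_SB(A) = 982698.92 − 983178.17 + 0.3086×1992.1 − 0.04193×2.64×1992.1 = -85.00 mGal
Δg_SB(B) = 982698.85 − 983178.17 + 0.3086×1901.5 − 0.04193×2.64×1901.5 = -103.00 mGal
Difference = -103.00 − (-85.00) = -18.00 mGal

-18.0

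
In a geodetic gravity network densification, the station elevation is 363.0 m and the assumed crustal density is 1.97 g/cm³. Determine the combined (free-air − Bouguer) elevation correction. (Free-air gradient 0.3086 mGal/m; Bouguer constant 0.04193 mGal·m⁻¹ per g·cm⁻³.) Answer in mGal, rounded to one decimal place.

Combined gradient = 0.3086 − 0.04193 × 1.97 = 0.2259979 mGal/m
Combined elevation correction = 0.2259979 × 363.0 = 82.0 mGal

82.0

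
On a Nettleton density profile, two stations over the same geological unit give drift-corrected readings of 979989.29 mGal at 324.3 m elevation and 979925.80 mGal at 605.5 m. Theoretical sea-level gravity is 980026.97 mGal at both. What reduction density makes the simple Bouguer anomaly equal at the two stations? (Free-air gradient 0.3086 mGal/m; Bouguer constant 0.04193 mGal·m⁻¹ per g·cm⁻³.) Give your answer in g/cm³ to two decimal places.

1.98

Δg_obs = 979925.80 − 979989.29 = -63.49 mGal over Δh = 605.5 − 324.3 = 281.2 m
Equal Bouguer anomalies ⇒ Δg_obs + (0.3086 − 0.04193ρ)·Δh = 0
0.3086 − 0.04193ρ = −Δg_obs/Δh = 0.22578
ρ = (0.3086 − 0.22578) / 0.04193 = 1.98 g/cm³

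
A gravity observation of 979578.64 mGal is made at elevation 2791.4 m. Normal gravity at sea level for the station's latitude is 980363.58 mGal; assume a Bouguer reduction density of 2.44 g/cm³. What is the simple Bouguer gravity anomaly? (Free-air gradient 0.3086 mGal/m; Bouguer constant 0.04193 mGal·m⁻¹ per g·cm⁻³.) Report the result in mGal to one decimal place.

-209.1

Free-air correction = 0.3086 × 2791.4 = 861.43 mGal
Free-air anomaly = 979578.64 − 980363.58 + (861.43) = 76.49 mGal
Bouguer slab correction = 0.04193 × 2.44 × 2791.4 = 285.59 mGal
Simple Bouguer anomaly = 76.49 − (285.59) = -209.10 mGal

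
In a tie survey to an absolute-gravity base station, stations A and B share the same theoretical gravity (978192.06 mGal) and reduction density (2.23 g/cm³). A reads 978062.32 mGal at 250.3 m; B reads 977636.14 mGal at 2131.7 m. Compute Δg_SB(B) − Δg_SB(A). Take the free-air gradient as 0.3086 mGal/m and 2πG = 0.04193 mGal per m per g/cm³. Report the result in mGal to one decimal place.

-21.5

Δg_SB(A) = 978062.32 − 978192.06 + 0.3086×250.3 − 0.04193×2.23×250.3 = -75.90 mGal
Δg_SB(B) = 977636.14 − 978192.06 + 0.3086×2131.7 − 0.04193×2.23×2131.7 = -97.40 mGal
Difference = -97.40 − (-75.90) = -21.50 mGal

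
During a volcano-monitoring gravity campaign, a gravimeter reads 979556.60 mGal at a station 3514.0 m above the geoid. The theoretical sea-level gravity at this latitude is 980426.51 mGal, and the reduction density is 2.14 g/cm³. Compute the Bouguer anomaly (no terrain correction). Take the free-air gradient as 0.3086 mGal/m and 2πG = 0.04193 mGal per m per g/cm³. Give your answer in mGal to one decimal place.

-100.8

Free-air correction = 0.3086 × 3514.0 = 1084.42 mGal
Free-air anomaly = 979556.60 − 980426.51 + (1084.42) = 214.51 mGal
Bouguer slab correction = 0.04193 × 2.14 × 3514.0 = 315.31 mGal
Simple Bouguer anomaly = 214.51 − (315.31) = -100.80 mGal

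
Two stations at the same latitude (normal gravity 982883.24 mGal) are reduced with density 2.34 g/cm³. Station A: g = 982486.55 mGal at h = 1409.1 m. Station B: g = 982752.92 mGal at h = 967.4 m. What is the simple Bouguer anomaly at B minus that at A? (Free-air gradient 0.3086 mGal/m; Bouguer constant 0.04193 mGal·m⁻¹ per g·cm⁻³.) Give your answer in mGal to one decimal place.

Δg_SB(A) = 982486.55 − 982883.24 + 0.3086×1409.1 − 0.04193×2.34×1409.1 = -100.10 mGal
Δg_SB(B) = 982752.92 − 982883.24 + 0.3086×967.4 − 0.04193×2.34×967.4 = 73.30 mGal
Difference = 73.30 − (-100.10) = 173.40 mGal

173.4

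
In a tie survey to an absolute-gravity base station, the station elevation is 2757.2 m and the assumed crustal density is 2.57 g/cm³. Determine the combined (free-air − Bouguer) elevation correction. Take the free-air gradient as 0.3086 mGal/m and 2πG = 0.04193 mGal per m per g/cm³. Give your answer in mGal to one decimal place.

Combined gradient = 0.3086 − 0.04193 × 2.57 = 0.2008399 mGal/m
Combined elevation correction = 0.2008399 × 2757.2 = 553.8 mGal

553.8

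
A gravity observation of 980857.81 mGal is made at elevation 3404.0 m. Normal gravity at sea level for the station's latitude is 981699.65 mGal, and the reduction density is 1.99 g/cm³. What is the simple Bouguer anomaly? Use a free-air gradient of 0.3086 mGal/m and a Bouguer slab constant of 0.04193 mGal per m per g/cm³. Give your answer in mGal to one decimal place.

Free-air correction = 0.3086 × 3404.0 = 1050.47 mGal
Free-air anomaly = 980857.81 − 981699.65 + (1050.47) = 208.63 mGal
Bouguer slab correction = 0.04193 × 1.99 × 3404.0 = 284.03 mGal
Simple Bouguer anomaly = 208.63 − (284.03) = -75.40 mGal

-75.4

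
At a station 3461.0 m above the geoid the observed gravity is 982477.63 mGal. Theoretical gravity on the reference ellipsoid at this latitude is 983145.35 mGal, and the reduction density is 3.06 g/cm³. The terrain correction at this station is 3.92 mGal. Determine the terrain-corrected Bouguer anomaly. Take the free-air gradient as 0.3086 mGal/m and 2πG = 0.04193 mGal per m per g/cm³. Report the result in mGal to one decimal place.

Free-air correction = 0.3086 × 3461.0 = 1068.06 mGal
Free-air anomaly = 982477.63 − 983145.35 + (1068.06) = 400.34 mGal
Bouguer slab correction = 0.04193 × 3.06 × 3461.0 = 444.07 mGal
Simple Bouguer anomaly = 400.34 − (444.07) = -43.73 mGal
Complete Bouguer anomaly = -43.73 + 3.92 = -39.81 mGal

-39.8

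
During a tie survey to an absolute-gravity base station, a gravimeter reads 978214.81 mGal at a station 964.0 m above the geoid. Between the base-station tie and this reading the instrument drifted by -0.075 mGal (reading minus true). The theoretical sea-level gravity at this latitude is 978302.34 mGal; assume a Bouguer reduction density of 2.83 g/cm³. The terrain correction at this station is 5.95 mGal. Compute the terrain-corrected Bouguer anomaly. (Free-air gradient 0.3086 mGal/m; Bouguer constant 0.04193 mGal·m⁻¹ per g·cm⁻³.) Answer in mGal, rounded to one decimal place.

101.6

Drift-corrected reading = 978214.81 − (-0.075) = 978214.885 mGal
Free-air correction = 0.3086 × 964.0 = 297.49 mGal
Free-air anomaly = 978214.885 − 978302.34 + (297.49) = 210.035 mGal
Bouguer slab correction = 0.04193 × 2.83 × 964.0 = 114.39 mGal
Simple Bouguer anomaly = 210.035 − (114.39) = 95.645 mGal
Complete Bouguer anomaly = 95.645 + 5.95 = 101.595 mGal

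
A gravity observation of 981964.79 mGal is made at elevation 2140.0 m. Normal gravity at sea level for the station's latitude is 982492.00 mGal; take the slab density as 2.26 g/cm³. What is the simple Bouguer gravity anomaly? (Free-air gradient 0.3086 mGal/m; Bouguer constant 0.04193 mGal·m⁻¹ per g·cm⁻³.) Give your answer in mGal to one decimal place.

-69.6

Free-air correction = 0.3086 × 2140.0 = 660.40 mGal
Free-air anomaly = 981964.79 − 982492.00 + (660.40) = 133.19 mGal
Bouguer slab correction = 0.04193 × 2.26 × 2140.0 = 202.79 mGal
Simple Bouguer anomaly = 133.19 − (202.79) = -69.60 mGal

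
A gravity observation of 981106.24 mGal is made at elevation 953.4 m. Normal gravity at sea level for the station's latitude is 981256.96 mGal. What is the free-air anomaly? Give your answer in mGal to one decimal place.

143.5

Free-air correction = 0.3086 × 953.4 = 294.22 mGal
Free-air anomaly = 981106.24 − 981256.96 + (294.22) = 143.50 mGal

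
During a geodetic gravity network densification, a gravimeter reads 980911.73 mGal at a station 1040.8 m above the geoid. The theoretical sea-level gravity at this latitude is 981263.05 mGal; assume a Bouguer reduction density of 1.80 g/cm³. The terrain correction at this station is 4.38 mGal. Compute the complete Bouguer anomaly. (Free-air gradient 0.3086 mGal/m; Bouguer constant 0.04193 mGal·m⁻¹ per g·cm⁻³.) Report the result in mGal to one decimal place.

-104.3

Free-air correction = 0.3086 × 1040.8 = 321.19 mGal
Free-air anomaly = 980911.73 − 981263.05 + (321.19) = -30.13 mGal
Bouguer slab correction = 0.04193 × 1.80 × 1040.8 = 78.55 mGal
Simple Bouguer anomaly = -30.13 − (78.55) = -108.68 mGal
Complete Bouguer anomaly = -108.68 + 4.38 = -104.30 mGal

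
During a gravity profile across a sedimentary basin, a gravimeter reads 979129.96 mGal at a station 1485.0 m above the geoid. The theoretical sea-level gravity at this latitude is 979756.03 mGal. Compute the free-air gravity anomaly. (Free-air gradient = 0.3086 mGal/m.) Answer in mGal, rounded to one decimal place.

Free-air correction = 0.3086 × 1485.0 = 458.27 mGal
Free-air anomaly = 979129.96 − 979756.03 + (458.27) = -167.80 mGal

-167.8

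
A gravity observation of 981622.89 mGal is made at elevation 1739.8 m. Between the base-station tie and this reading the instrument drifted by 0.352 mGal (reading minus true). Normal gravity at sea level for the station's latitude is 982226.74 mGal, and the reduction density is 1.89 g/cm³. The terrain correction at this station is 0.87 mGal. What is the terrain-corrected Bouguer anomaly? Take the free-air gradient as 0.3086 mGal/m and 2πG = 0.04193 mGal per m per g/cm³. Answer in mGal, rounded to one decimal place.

-204.3

Drift-corrected reading = 981622.89 − (0.352) = 981622.538 mGal
Free-air correction = 0.3086 × 1739.8 = 536.90 mGal
Free-air anomaly = 981622.538 − 982226.74 + (536.90) = -67.302 mGal
Bouguer slab correction = 0.04193 × 1.89 × 1739.8 = 137.88 mGal
Simple Bouguer anomaly = -67.302 − (137.88) = -205.182 mGal
Complete Bouguer anomaly = -205.182 + 0.87 = -204.312 mGal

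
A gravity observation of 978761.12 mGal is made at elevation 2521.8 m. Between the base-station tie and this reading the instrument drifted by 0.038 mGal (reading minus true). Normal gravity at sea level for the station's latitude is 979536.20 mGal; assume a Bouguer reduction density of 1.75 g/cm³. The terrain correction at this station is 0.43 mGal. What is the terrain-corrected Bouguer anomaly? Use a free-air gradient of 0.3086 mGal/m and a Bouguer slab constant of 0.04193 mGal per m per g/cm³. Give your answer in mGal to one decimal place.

Drift-corrected reading = 978761.12 − (0.038) = 978761.082 mGal
Free-air correction = 0.3086 × 2521.8 = 778.23 mGal
Free-air anomaly = 978761.082 − 979536.20 + (778.23) = 3.112 mGal
Bouguer slab correction = 0.04193 × 1.75 × 2521.8 = 185.04 mGal
Simple Bouguer anomaly = 3.112 − (185.04) = -181.928 mGal
Complete Bouguer anomaly = -181.928 + 0.43 = -181.498 mGal

-181.5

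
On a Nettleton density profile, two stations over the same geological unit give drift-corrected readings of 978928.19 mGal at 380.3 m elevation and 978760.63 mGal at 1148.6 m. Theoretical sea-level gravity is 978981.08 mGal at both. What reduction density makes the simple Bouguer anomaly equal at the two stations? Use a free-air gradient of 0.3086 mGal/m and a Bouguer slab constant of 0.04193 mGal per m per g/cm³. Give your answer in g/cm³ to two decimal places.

Δg_obs = 978760.63 − 978928.19 = -167.56 mGal over Δh = 1148.6 − 380.3 = 768.3 m
Equal Bouguer anomalies ⇒ Δg_obs + (0.3086 − 0.04193ρ)·Δh = 0
0.3086 − 0.04193ρ = −Δg_obs/Δh = 0.21809
ρ = (0.3086 − 0.21809) / 0.04193 = 2.16 g/cm³

2.16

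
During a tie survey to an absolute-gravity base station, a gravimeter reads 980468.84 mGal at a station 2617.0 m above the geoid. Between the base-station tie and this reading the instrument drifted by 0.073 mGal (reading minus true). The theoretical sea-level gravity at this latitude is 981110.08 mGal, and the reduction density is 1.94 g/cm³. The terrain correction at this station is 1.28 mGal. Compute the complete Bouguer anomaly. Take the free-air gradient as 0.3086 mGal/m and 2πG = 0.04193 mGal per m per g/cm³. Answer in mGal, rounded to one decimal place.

-45.3

Drift-corrected reading = 980468.84 − (0.073) = 980468.767 mGal
Free-air correction = 0.3086 × 2617.0 = 807.61 mGal
Free-air anomaly = 980468.767 − 981110.08 + (807.61) = 166.297 mGal
Bouguer slab correction = 0.04193 × 1.94 × 2617.0 = 212.88 mGal
Simple Bouguer anomaly = 166.297 − (212.88) = -46.583 mGal
Complete Bouguer anomaly = -46.583 + 1.28 = -45.303 mGal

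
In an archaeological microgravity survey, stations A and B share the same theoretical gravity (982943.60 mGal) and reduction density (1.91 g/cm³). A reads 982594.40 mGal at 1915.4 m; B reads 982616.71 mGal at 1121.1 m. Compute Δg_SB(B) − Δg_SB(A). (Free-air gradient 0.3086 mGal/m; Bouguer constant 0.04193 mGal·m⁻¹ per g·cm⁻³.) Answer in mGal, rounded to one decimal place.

Δg_SB(A) = 982594.40 − 982943.60 + 0.3086×1915.4 − 0.04193×1.91×1915.4 = 88.50 mGal
Δg_SB(B) = 982616.71 − 982943.60 + 0.3086×1121.1 − 0.04193×1.91×1121.1 = -70.70 mGal
Difference = -70.70 − (88.50) = -159.20 mGal

-159.2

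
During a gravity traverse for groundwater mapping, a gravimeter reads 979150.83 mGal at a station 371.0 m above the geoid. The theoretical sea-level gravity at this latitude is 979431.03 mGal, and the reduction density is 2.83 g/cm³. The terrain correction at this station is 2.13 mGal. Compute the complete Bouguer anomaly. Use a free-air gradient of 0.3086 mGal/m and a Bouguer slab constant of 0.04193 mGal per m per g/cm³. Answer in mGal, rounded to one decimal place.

Free-air correction = 0.3086 × 371.0 = 114.49 mGal
Free-air anomaly = 979150.83 − 979431.03 + (114.49) = -165.71 mGal
Bouguer slab correction = 0.04193 × 2.83 × 371.0 = 44.02 mGal
Simple Bouguer anomaly = -165.71 − (44.02) = -209.73 mGal
Complete Bouguer anomaly = -209.73 + 2.13 = -207.60 mGal

-207.6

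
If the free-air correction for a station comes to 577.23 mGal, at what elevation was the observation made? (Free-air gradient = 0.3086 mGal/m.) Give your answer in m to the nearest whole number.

1870

h = 577.23 / 0.3086 = 1870.48 m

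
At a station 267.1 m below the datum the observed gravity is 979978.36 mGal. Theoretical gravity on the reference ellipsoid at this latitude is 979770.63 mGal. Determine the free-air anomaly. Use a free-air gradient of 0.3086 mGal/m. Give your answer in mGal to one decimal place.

125.3

Free-air correction = 0.3086 × -267.1 = -82.43 mGal
Free-air anomaly = 979978.36 − 979770.63 + (-82.43) = 125.30 mGal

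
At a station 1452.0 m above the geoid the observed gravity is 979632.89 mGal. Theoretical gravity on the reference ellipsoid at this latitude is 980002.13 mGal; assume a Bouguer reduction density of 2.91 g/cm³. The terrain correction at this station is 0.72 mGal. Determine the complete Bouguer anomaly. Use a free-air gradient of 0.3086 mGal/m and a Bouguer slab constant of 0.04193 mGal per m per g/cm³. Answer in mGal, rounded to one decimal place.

Free-air correction = 0.3086 × 1452.0 = 448.09 mGal
Free-air anomaly = 979632.89 − 980002.13 + (448.09) = 78.85 mGal
Bouguer slab correction = 0.04193 × 2.91 × 1452.0 = 177.17 mGal
Simple Bouguer anomaly = 78.85 − (177.17) = -98.32 mGal
Complete Bouguer anomaly = -98.32 + 0.72 = -97.60 mGal

-97.6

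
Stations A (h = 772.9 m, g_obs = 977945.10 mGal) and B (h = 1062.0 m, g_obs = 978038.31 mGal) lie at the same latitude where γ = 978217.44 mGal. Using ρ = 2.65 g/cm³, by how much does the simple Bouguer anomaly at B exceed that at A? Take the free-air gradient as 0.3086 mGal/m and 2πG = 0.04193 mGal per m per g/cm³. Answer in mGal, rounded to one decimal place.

Δg_SB(A) = 977945.10 − 978217.44 + 0.3086×772.9 − 0.04193×2.65×772.9 = -119.70 mGal
Δg_SB(B) = 978038.31 − 978217.44 + 0.3086×1062.0 − 0.04193×2.65×1062.0 = 30.60 mGal
Difference = 30.60 − (-119.70) = 150.30 mGal

150.3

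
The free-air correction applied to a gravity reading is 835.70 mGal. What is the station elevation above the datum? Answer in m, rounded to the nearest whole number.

2708

h = 835.70 / 0.3086 = 2708.04 m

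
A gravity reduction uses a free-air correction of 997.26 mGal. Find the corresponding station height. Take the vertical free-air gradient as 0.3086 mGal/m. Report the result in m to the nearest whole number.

3232

h = 997.26 / 0.3086 = 3231.56 m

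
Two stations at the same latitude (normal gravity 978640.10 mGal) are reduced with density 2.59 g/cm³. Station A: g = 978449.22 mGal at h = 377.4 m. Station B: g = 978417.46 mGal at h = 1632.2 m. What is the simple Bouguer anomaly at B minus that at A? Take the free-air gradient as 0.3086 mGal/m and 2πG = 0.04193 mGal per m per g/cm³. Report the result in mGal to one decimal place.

219.2

Δg_SB(A) = 978449.22 − 978640.10 + 0.3086×377.4 − 0.04193×2.59×377.4 = -115.40 mGal
Δg_SB(B) = 978417.46 − 978640.10 + 0.3086×1632.2 − 0.04193×2.59×1632.2 = 103.80 mGal
Difference = 103.80 − (-115.40) = 219.20 mGal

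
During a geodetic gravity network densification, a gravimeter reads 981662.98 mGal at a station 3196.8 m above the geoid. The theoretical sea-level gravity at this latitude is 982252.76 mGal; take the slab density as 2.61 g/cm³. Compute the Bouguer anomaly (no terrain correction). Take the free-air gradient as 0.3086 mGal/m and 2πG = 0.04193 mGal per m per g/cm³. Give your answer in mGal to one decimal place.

46.9

Free-air correction = 0.3086 × 3196.8 = 986.53 mGal
Free-air anomaly = 981662.98 − 982252.76 + (986.53) = 396.75 mGal
Bouguer slab correction = 0.04193 × 2.61 × 3196.8 = 349.85 mGal
Simple Bouguer anomaly = 396.75 − (349.85) = 46.90 mGal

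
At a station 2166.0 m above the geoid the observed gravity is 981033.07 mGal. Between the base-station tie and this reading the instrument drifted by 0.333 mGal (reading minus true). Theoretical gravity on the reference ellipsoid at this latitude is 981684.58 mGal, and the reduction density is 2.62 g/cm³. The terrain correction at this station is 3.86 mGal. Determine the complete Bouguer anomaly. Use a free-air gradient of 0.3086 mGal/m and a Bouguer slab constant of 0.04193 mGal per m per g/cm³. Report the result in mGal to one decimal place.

-217.5

Drift-corrected reading = 981033.07 − (0.333) = 981032.737 mGal
Free-air correction = 0.3086 × 2166.0 = 668.43 mGal
Free-air anomaly = 981032.737 − 981684.58 + (668.43) = 16.587 mGal
Bouguer slab correction = 0.04193 × 2.62 × 2166.0 = 237.95 mGal
Simple Bouguer anomaly = 16.587 − (237.95) = -221.363 mGal
Complete Bouguer anomaly = -221.363 + 3.86 = -217.503 mGal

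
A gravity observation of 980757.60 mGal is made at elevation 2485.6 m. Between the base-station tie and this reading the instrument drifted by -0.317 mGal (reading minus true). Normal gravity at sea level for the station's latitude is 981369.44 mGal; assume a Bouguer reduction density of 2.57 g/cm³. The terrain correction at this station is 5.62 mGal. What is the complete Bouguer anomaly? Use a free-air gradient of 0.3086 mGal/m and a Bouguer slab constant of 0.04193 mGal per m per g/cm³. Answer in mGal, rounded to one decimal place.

-106.7

Drift-corrected reading = 980757.60 − (-0.317) = 980757.917 mGal
Free-air correction = 0.3086 × 2485.6 = 767.06 mGal
Free-air anomaly = 980757.917 − 981369.44 + (767.06) = 155.537 mGal
Bouguer slab correction = 0.04193 × 2.57 × 2485.6 = 267.85 mGal
Simple Bouguer anomaly = 155.537 − (267.85) = -112.313 mGal
Complete Bouguer anomaly = -112.313 + 5.62 = -106.693 mGal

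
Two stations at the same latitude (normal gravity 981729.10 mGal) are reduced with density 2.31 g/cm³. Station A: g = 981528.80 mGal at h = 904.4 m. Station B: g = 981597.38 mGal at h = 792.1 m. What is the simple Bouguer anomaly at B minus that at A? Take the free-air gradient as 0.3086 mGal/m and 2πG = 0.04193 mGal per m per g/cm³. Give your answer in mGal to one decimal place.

44.8

Δg_SB(A) = 981528.80 − 981729.10 + 0.3086×904.4 − 0.04193×2.31×904.4 = -8.80 mGal
Δg_SB(B) = 981597.38 − 981729.10 + 0.3086×792.1 − 0.04193×2.31×792.1 = 36.00 mGal
Difference = 36.00 − (-8.80) = 44.80 mGal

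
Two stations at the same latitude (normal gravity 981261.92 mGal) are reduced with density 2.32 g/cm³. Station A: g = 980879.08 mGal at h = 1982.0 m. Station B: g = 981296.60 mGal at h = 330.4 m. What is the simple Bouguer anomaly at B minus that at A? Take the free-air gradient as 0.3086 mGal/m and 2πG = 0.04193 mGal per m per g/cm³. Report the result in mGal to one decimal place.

68.5

Δg_SB(A) = 980879.08 − 981261.92 + 0.3086×1982.0 − 0.04193×2.32×1982.0 = 36.00 mGal
Δg_SB(B) = 981296.60 − 981261.92 + 0.3086×330.4 − 0.04193×2.32×330.4 = 104.50 mGal
Difference = 104.50 − (36.00) = 68.50 mGal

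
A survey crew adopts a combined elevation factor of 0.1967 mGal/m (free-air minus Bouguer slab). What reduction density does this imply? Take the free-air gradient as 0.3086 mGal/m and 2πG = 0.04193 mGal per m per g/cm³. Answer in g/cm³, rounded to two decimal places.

2.67

0.1967 = 0.3086 − 0.04193 × ρ
ρ = (0.3086 − 0.1967) / 0.04193 = 2.67 g/cm³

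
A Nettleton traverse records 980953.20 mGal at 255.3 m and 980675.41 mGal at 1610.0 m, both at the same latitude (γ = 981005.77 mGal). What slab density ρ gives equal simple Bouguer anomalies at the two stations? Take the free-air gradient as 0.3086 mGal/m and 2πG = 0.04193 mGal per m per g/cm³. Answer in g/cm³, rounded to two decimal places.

2.47

Δg_obs = 980675.41 − 980953.20 = -277.79 mGal over Δh = 1610.0 − 255.3 = 1354.7 m
Equal Bouguer anomalies ⇒ Δg_obs + (0.3086 − 0.04193ρ)·Δh = 0
0.3086 − 0.04193ρ = −Δg_obs/Δh = 0.20506
ρ = (0.3086 − 0.20506) / 0.04193 = 2.47 g/cm³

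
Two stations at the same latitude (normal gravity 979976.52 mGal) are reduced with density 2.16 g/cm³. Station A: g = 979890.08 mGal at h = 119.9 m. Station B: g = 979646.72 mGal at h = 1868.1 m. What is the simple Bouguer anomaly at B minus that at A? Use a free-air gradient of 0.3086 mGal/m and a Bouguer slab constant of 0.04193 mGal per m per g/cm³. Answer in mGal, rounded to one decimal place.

137.8

Δg_SB(A) = 979890.08 − 979976.52 + 0.3086×119.9 − 0.04193×2.16×119.9 = -60.30 mGal
Δg_SB(B) = 979646.72 − 979976.52 + 0.3086×1868.1 − 0.04193×2.16×1868.1 = 77.50 mGal
Difference = 77.50 − (-60.30) = 137.80 mGal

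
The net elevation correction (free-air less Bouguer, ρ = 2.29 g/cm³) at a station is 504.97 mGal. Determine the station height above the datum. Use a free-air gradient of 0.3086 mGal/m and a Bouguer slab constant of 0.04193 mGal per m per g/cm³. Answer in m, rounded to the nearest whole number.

2375

Combined gradient = 0.3086 − 0.04193 × 2.29 = 0.2125803 mGal/m
h = 504.97 / 0.2125803 = 2375.43 m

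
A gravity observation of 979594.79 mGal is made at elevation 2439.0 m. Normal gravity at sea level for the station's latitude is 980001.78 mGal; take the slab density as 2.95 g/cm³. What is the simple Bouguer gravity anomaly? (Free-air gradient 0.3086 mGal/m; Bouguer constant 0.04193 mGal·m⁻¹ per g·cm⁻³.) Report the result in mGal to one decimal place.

44.0

Free-air correction = 0.3086 × 2439.0 = 752.68 mGal
Free-air anomaly = 979594.79 − 980001.78 + (752.68) = 345.69 mGal
Bouguer slab correction = 0.04193 × 2.95 × 2439.0 = 301.69 mGal
Simple Bouguer anomaly = 345.69 − (301.69) = 44.00 mGal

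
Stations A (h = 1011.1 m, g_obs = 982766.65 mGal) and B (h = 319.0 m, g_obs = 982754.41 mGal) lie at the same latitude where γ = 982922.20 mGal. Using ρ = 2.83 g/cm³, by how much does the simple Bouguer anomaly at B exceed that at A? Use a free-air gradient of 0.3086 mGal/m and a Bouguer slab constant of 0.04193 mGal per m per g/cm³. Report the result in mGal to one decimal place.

-143.7

Δg_SB(A) = 982766.65 − 982922.20 + 0.3086×1011.1 − 0.04193×2.83×1011.1 = 36.50 mGal
Δg_SB(B) = 982754.41 − 982922.20 + 0.3086×319.0 − 0.04193×2.83×319.0 = -107.20 mGal
Difference = -107.20 − (36.50) = -143.70 mGal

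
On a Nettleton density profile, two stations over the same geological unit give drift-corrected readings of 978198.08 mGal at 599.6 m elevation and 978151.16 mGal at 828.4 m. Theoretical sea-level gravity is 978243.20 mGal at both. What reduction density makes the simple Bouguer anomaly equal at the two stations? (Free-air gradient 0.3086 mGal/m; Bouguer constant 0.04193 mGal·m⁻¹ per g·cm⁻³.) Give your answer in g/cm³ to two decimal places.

2.47

Δg_obs = 978151.16 − 978198.08 = -46.92 mGal over Δh = 828.4 − 599.6 = 228.8 m
Equal Bouguer anomalies ⇒ Δg_obs + (0.3086 − 0.04193ρ)·Δh = 0
0.3086 − 0.04193ρ = −Δg_obs/Δh = 0.20507
ρ = (0.3086 − 0.20507) / 0.04193 = 2.47 g/cm³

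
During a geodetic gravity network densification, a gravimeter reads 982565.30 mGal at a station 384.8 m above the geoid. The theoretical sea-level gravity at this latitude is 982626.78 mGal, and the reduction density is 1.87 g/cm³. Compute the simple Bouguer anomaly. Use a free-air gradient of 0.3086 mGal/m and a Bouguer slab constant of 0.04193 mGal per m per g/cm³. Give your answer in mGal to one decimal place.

27.1

Free-air correction = 0.3086 × 384.8 = 118.75 mGal
Free-air anomaly = 982565.30 − 982626.78 + (118.75) = 57.27 mGal
Bouguer slab correction = 0.04193 × 1.87 × 384.8 = 30.17 mGal
Simple Bouguer anomaly = 57.27 − (30.17) = 27.10 mGal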